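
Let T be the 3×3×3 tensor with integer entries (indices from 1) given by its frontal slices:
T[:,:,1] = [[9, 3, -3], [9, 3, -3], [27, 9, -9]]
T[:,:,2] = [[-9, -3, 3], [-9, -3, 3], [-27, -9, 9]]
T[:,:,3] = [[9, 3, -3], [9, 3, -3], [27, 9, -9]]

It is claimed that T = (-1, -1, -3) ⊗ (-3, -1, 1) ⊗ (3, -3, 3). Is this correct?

Yes

Reconstruct entrywise from the claimed factors. For example, T[1,2,3] = 3 and Σₗ aₗ[1]bₗ[2]cₗ[3] = (-1)·(-1)·(3) = 3; checking all 27 entries, every one matches. The claim holds.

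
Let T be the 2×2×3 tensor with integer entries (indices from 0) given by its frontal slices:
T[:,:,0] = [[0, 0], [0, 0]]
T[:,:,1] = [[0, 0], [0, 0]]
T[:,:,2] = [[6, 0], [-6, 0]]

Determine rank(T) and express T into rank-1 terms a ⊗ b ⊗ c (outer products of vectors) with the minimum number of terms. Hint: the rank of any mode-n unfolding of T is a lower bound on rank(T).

Lower bound: T ≠ 0 (e.g. T[0,0,2] = 6), so rank(T) ≥ 1.
Upper bound: if T = a ⊗ b ⊗ c then every fibre of T is a multiple of the corresponding factor, so read the factors off the fibres through the nonzero entry T[0,0,2] = 6.
The mode-1 fibre T[:,0,2] = [6, -6] gives a = (1, -1) (primitive direction); the mode-2 fibre T[0,:,2] = [6, 0] gives b = (1, 0); then c[k] = T[0,0,k] / (a[0]·b[0]) = [0, 0, 6] / 1 = (0, 0, 6).
Expanding (1, -1) ⊗ (1, 0) ⊗ (0, 0, 6) reproduces all 12 entries of T, so T = (1, -1) ⊗ (1, 0) ⊗ (0, 0, 6) and rank(T) ≤ 1.
These bounds meet, so rank(T) = 1.

rank(T) = 1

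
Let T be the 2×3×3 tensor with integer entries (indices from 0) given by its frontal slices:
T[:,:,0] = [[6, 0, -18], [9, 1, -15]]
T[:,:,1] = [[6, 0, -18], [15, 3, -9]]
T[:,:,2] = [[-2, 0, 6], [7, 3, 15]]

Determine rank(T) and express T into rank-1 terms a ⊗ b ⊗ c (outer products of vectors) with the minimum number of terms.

rank(T) = 2

Lower bound: in the mode-2 unfolding of T (rows indexed by j, columns by (i,k)) the 2×2 minor on rows j ∈ {0, 1}, columns (i,k) ∈ {(0,0), (1,0)} is det [[6, 9], [0, 1]] = 6 ≠ 0, so that unfolding has rank ≥ 2 and hence rank(T) ≥ 2 (CP rank is at least every unfolding rank, though it can be larger).
Upper bound: with S_k = T[:,:,k], the two rank-1 terms a₁b₁ᵀ, a₂b₂ᵀ are the rank-1 members of the pencil x·S₀ + y·S₁.
The 2×2 minor of x·S₀ + y·S₁ on rows {0,1}, columns {0,1} is 6·x² + 24·xy + 18·y² = 6·(x + 3·y)(x + y), vanishing at (x:y) = (3:-1) and (1:-1).
M₁ = 3·S₀ − S₁ = [[12, 0, -36], [12, 0, -36]] = 12·[1, 1][1, 0, -3]ᵀ and M₂ = S₀ − S₁ = [[0, 0, 0], [-6, -2, -6]] = (-2)·[0, 1][3, 1, 3]ᵀ, so take a₁ = [1, 1], b₁ = [1, 0, -3], a₂ = [0, 1], b₂ = [3, 1, 3].
Each slice is an integer combination of E₁ = a₁b₁ᵀ and E₂ = a₂b₂ᵀ: S₀ = 6·E₁ + E₂, S₁ = 6·E₁ + 3·E₂, S₂ = −2·E₁ + 3·E₂; reading off coefficients, c₁ = [6, 6, -2] and c₂ = [1, 3, 3].
Hence T = [1, 1] ⊗ [1, 0, -3] ⊗ [6, 6, -2] + [0, 1] ⊗ [3, 1, 3] ⊗ [1, 3, 3], so rank(T) ≤ 2.
These bounds meet, so rank(T) = 2.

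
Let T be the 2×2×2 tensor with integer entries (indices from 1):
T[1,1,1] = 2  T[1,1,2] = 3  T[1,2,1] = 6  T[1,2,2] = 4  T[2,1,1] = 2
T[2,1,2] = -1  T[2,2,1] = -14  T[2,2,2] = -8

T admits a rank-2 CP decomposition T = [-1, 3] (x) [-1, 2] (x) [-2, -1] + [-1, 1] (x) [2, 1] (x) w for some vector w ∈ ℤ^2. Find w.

w = [-2, -2]

Subtract the known terms from T to get the rank-1 residual R = [-1, 1] (x) [2, 1] (x) w, so R[i,j,k] = a[i]·b[j]·w[k]. Pick indices with nonzero a[1]·b[1] = (-1)·(2) = -2. Only the fibre through (1,1,·) is needed: R[1,1,:] = T[1,1,:] − Σₗ aₗ[1]bₗ[1]cₗ = [2, 3] − (-1)·(-1)·[-2, -1] = [4, 4]. Then w[k] = R[1,1,k] / -2 for each k, giving w = [4, 4] / -2 = [-2, -2].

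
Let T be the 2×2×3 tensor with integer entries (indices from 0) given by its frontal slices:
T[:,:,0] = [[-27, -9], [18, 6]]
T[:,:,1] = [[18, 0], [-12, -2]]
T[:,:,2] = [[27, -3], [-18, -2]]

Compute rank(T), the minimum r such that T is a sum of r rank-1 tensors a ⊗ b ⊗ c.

Lower bound: the mode-2 unfolding of T (rows indexed by j, columns by (i,k) = (0,0), (0,1), (0,2), (1,0), (1,1), (1,2)) is [[-27, 18, 27, 18, -12, -18], [-9, 0, -3, 6, -2, -2]].
There the 2×2 minor on rows j ∈ {0, 1}, columns (i,k) ∈ {(0,0), (0,1)} is det [[-27, 18], [-9, 0]] = 162 ≠ 0, so this unfolding has rank ≥ 2; CP rank is at least every unfolding rank, so rank(T) ≥ 2. (This is only a lower bound: in general the CP rank may exceed every unfolding rank, so we still need to exhibit 2 rank-1 terms summing to T.)
Upper bound — finding two terms. Write S_k = T[:,:,k] for the frontal slices: S₀ = [[-27, -9], [18, 6]], S₁ = [[18, 0], [-12, -2]], S₂ = [[27, -3], [-18, -2]].
If T = a₁ ⊗ b₁ ⊗ c₁ + a₂ ⊗ b₂ ⊗ c₂ then each S_k = c₁[k]·a₁b₁ᵀ + c₂[k]·a₂b₂ᵀ. S₀ and S₁ are linearly independent, so a₁b₁ᵀ and a₂b₂ᵀ must span the same plane of matrices: they are the rank-1 matrices of the form x·S₀ + y·S₁.
det(x·S₀ + y·S₁) is 54·xy − 36·y² = 18·(3·x − 2·y)(y), vanishing at (x:y) = (2:3) and (1:0).
M₁ = 2·S₀ + 3·S₁ = [[0, -18], [0, 6]] = (-6)·[3, -1][0, 1]ᵀ and M₂ = S₀ = [[-27, -9], [18, 6]] = (-3)·[3, -2][3, 1]ᵀ, so take a₁ = [3, -1], b₁ = [0, 1], a₂ = [3, -2], b₂ = [3, 1].
Each slice is an integer combination of E₁ = a₁b₁ᵀ and E₂ = a₂b₂ᵀ: S₀ = −3·E₂, S₁ = −2·E₁ + 2·E₂, S₂ = −4·E₁ + 3·E₂; reading off coefficients, c₁ = [0, -2, -4] and c₂ = [-3, 2, 3].
Hence T = [3, -1] ⊗ [0, 1] ⊗ [0, -2, -4] + [3, -2] ⊗ [3, 1] ⊗ [-3, 2, 3], so rank(T) ≤ 2.
These bounds meet, so rank(T) = 2.

2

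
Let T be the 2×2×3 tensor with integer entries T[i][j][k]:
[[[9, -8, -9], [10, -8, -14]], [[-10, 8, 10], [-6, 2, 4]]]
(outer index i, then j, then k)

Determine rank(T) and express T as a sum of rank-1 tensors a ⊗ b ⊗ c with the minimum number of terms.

Lower bound: the mode-3 unfolding of T (rows indexed by k, columns by (i,j) = (0,0), (0,1), (1,0), (1,1)) is [[9, 10, -10, -6], [-8, -8, 8, 2], [-9, -14, 10, 4]].
There the 3×3 minor on rows k ∈ {0, 1, 2}, columns (i,j) ∈ {(0,0), (0,1), (1,0)} is det [[9, 10, -10], [-8, -8, 8], [-9, -14, 10]] = -32 ≠ 0, so this unfolding has rank ≥ 3; CP rank is at least every unfolding rank, so rank(T) ≥ 3. (Flattening ranks never certify an upper bound on CP rank; for that we must actually write T with 3 rank-1 terms.)
Upper bound: T is a sum of 3 rank-1 terms, T = [1, -2] ⊗ [1, 2] ⊗ [1, 0, -1] + [1, -1] ⊗ [2, 1] ⊗ [4, -4, -4] + [2, 1] ⊗ [0, 1] ⊗ [2, -2, -4] (written with every a and b primitive with positive leading entry and the scale carried by c; CP decompositions are not unique, and this one is verified by expanding entrywise), so rank(T) ≤ 3.
These bounds meet, so rank(T) = 3.

rank(T) = 3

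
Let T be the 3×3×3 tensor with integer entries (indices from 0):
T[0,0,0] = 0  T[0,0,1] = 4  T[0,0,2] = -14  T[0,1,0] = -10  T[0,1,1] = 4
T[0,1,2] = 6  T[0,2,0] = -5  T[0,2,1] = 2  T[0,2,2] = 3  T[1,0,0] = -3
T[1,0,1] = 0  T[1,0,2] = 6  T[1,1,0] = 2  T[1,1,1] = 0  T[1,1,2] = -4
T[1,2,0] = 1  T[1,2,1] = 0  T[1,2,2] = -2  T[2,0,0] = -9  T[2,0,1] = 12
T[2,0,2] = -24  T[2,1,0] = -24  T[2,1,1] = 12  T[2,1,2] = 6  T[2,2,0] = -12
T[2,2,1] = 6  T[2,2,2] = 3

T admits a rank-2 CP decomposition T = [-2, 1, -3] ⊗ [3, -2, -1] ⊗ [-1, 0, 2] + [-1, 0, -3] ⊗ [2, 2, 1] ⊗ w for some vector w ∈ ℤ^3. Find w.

Subtract the known terms from T to get the rank-1 residual R = [-1, 0, -3] ⊗ [2, 2, 1] ⊗ w, so R[i,j,k] = a[i]·b[j]·w[k]. Pick indices with nonzero a[0]·b[0] = (-1)·(2) = -2. Only the fibre through (0,0,·) is needed: R[0,0,:] = T[0,0,:] − Σₗ aₗ[0]bₗ[0]cₗ = [0, 4, -14] − (-2)·(3)·[-1, 0, 2] = [-6, 4, -2]. Then w[k] = R[0,0,k] / -2 for each k, giving w = [-6, 4, -2] / -2 = [3, -2, 1].

w = [3, -2, 1]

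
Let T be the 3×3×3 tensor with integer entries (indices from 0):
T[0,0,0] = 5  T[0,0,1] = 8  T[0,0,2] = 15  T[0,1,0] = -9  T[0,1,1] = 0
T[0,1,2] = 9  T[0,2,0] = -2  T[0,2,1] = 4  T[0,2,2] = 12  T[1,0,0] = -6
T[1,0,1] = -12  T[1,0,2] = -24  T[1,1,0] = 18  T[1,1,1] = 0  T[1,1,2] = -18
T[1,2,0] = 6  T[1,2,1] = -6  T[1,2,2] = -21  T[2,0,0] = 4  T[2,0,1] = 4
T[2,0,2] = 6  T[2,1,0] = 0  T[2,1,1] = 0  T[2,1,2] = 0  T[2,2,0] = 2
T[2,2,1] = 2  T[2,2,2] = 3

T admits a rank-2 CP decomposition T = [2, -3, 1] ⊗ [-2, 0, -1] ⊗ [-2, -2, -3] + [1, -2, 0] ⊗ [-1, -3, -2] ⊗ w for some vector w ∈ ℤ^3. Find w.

w = [3, 0, -3]

Subtract the known terms from T to get the rank-1 residual R = [1, -2, 0] ⊗ [-1, -3, -2] ⊗ w, so R[i,j,k] = a[i]·b[j]·w[k]. Pick indices with nonzero a[0]·b[0] = (1)·(-1) = -1. Only the fibre through (0,0,·) is needed: R[0,0,:] = T[0,0,:] − Σₗ aₗ[0]bₗ[0]cₗ = [5, 8, 15] − (2)·(-2)·[-2, -2, -3] = [-3, 0, 3]. Then w[k] = R[0,0,k] / -1 for each k, giving w = [-3, 0, 3] / -1 = [3, 0, -3].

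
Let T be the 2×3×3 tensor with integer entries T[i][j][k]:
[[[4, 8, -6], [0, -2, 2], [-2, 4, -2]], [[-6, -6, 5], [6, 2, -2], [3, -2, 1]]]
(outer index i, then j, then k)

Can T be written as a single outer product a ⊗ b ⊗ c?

The mode-3 unfolding of T (rows indexed by k, columns by (i,j) = (0,0), (0,1), (0,2), (1,0), (1,1), (1,2)) is [[4, 0, -2, -6, 6, 3], [8, -2, 4, -6, 2, -2], [-6, 2, -2, 5, -2, 1]].
There the 3×3 minor on rows k ∈ {0, 1, 2}, columns (i,j) ∈ {(0,0), (0,1), (0,2)} is det [[4, 0, -2], [8, -2, 4], [-6, 2, -2]] = -24 ≠ 0, so this unfolding has rank ≥ 3; CP rank is at least every unfolding rank, so rank(T) ≥ 3.
In particular rank(T) ≥ 3 > 1, so T is not rank-1.

No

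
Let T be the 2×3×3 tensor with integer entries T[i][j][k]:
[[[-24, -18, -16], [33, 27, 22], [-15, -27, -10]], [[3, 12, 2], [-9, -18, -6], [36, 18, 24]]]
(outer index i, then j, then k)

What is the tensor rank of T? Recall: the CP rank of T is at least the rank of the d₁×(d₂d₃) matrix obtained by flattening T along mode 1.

Lower bound: the mode-3 unfolding of T (rows indexed by k, columns by (i,j) = (0,0), (0,1), (0,2), (1,0), (1,1), (1,2)) is [[-24, 33, -15, 3, -9, 36], [-18, 27, -27, 12, -18, 18], [-16, 22, -10, 2, -6, 24]].
There the 2×2 minor on rows k ∈ {0, 1}, columns (i,j) ∈ {(0,0), (0,1)} is det [[-24, 33], [-18, 27]] = -54 ≠ 0, so this unfolding has rank ≥ 2; CP rank is at least every unfolding rank, so rank(T) ≥ 2. (Unfolding ranks only ever bound the CP rank from below — rank(T) can be strictly larger than all of them — so the matching upper bound has to come from an explicit 2-term decomposition.)
Upper bound — finding two terms. Write S_k = T[:,:,k] for the frontal slices: S₀ = [[-24, 33, -15], [3, -9, 36]], S₁ = [[-18, 27, -27], [12, -18, 18]], S₂ = [[-16, 22, -10], [2, -6, 24]].
If T = a₁ (x) b₁ (x) c₁ + a₂ (x) b₂ (x) c₂ then each S_k = c₁[k]·a₁b₁ᵀ + c₂[k]·a₂b₂ᵀ. S₀ and S₁ are linearly independent, so a₁b₁ᵀ and a₂b₂ᵀ must span the same plane of matrices: they are the rank-1 matrices of the form x·S₀ + y·S₁.
The 2×2 minor of x·S₀ + y·S₁ on rows {0,1}, columns {0,1} is 117·x² + 117·xy = 117·(x + y)(x), vanishing at (x:y) = (1:-1) and (0:1).
M₁ = S₀ − S₁ = [[-6, 6, 12], [-9, 9, 18]] = (-3)·(2, 3)(1, -1, -2)ᵀ and M₂ = S₁ = [[-18, 27, -27], [12, -18, 18]] = (-3)·(3, -2)(2, -3, 3)ᵀ, so take a₁ = (2, 3), b₁ = (1, -1, -2), a₂ = (3, -2), b₂ = (2, -3, 3).
Each slice is an integer combination of E₁ = a₁b₁ᵀ and E₂ = a₂b₂ᵀ: S₀ = −3·E₁ − 3·E₂, S₁ = −3·E₂, S₂ = −2·E₁ − 2·E₂; reading off coefficients, c₁ = (-3, 0, -2) and c₂ = (-3, -3, -2).
Hence T = (2, 3) (x) (1, -1, -2) (x) (-3, 0, -2) + (3, -2) (x) (2, -3, 3) (x) (-3, -3, -2), so rank(T) ≤ 2.
These bounds meet, so rank(T) = 2.
Check entry T[1,1,0] = -9: (3)·(-1)·(-3) + (-2)·(-3)·(-3) = -9.

2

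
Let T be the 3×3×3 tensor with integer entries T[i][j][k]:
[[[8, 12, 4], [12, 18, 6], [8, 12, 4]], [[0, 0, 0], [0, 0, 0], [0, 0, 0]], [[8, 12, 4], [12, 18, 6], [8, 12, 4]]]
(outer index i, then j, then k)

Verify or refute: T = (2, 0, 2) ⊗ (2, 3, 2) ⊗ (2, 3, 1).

Reconstruct entrywise from the claimed factors. For example, T[2,1,1] = 18 and Σₗ aₗ[2]bₗ[1]cₗ[1] = (2)·(3)·(3) = 18; checking all 27 entries, every one matches. The claim holds.

Yes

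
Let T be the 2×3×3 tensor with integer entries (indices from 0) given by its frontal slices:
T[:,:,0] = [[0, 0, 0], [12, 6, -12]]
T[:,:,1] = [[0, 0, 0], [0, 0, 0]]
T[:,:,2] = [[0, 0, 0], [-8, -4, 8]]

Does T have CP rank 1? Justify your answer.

Yes

If T = a ⊗ b ⊗ c then every fibre of T is a multiple of the corresponding factor, so read the factors off the fibres through the nonzero entry T[1,0,0] = 12.
The mode-1 fibre T[:,0,0] = [0, 12] gives a = [0, 1] (primitive direction); the mode-2 fibre T[1,:,0] = [12, 6, -12] gives b = [2, 1, -2]; then c[k] = T[1,0,k] / (a[1]·b[0]) = [12, 0, -8] / 2 = [6, 0, -4].
Expanding [0, 1] ⊗ [2, 1, -2] ⊗ [6, 0, -4] reproduces all 18 entries of T, so T = [0, 1] ⊗ [2, 1, -2] ⊗ [6, 0, -4] and rank(T) ≤ 1.
Equivalently every frontal slice T[:,:,k] is c[k] times the rank-1 matrix [0, 1] ⊗ [2, 1, -2]. So T has rank 1 (it is nonzero).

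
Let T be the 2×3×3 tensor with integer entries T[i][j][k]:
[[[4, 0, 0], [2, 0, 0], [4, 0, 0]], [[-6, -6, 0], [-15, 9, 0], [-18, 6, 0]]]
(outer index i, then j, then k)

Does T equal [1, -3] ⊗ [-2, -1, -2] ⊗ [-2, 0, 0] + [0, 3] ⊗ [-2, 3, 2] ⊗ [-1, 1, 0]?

Reconstruct entrywise from the claimed factors. For example, T[1,0,1] = -6 and Σₗ aₗ[1]bₗ[0]cₗ[1] = (-3)·(-2)·(0) + (3)·(-2)·(1) = -6; checking all 18 entries, every one matches. The claim holds.

Yes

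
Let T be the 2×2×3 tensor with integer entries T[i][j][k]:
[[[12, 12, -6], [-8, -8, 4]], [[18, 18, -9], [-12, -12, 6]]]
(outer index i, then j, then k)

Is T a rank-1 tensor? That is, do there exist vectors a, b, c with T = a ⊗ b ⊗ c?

Yes

If T = a ⊗ b ⊗ c then every fibre of T is a multiple of the corresponding factor, so read the factors off the fibres through the nonzero entry T[0,0,0] = 12.
The mode-1 fibre T[:,0,0] = [12, 18] gives a = [2, 3] (primitive direction); the mode-2 fibre T[0,:,0] = [12, -8] gives b = [3, -2]; then c[k] = T[0,0,k] / (a[0]·b[0]) = [12, 12, -6] / 6 = [2, 2, -1].
Expanding [2, 3] ⊗ [3, -2] ⊗ [2, 2, -1] reproduces all 12 entries of T, so T = [2, 3] ⊗ [3, -2] ⊗ [2, 2, -1] and rank(T) ≤ 1.
Equivalently every frontal slice T[:,:,k] is c[k] times the rank-1 matrix [2, 3] ⊗ [3, -2]. So T has rank 1 (it is nonzero).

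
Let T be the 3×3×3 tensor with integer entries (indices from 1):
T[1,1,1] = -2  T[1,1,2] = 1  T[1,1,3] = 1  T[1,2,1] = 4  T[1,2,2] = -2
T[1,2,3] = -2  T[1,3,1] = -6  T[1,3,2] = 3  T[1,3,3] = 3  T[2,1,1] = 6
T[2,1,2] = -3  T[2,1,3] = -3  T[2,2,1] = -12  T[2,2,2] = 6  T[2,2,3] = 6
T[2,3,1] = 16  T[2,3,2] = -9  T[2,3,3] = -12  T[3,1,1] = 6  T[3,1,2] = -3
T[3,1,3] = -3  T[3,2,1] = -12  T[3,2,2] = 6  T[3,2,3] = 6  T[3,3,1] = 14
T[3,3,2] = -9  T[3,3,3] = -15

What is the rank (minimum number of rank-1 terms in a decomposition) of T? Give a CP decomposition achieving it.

Lower bound: the mode-1 unfolding of T (rows indexed by i, columns by (j,k) = (1,1), (1,2), (1,3), (2,1), (2,2), (2,3), (3,1), (3,2), (3,3)) is [[-2, 1, 1, 4, -2, -2, -6, 3, 3], [6, -3, -3, -12, 6, 6, 16, -9, -12], [6, -3, -3, -12, 6, 6, 14, -9, -15]].
There the 2×2 minor on rows i ∈ {1, 2}, columns (j,k) ∈ {(1,1), (3,1)} is det [[-2, -6], [6, 16]] = 4 ≠ 0, so this unfolding has rank ≥ 2; CP rank is at least every unfolding rank, so rank(T) ≥ 2. (Unfolding ranks only ever bound the CP rank from below — rank(T) can be strictly larger than all of them — so the matching upper bound has to come from an explicit 2-term decomposition.)
Upper bound — finding two terms. Write S_k = T[:,:,k] for the frontal slices: S₁ = [[-2, 4, -6], [6, -12, 16], [6, -12, 14]], S₂ = [[1, -2, 3], [-3, 6, -9], [-3, 6, -9]], S₃ = [[1, -2, 3], [-3, 6, -12], [-3, 6, -15]].
If T = a₁ ⊗ b₁ ⊗ c₁ + a₂ ⊗ b₂ ⊗ c₂ then each S_k = c₁[k]·a₁b₁ᵀ + c₂[k]·a₂b₂ᵀ. S₁ and S₂ are linearly independent, so a₁b₁ᵀ and a₂b₂ᵀ must span the same plane of matrices: they are the rank-1 matrices of the form x·S₁ + y·S₂.
The 2×2 minor of x·S₁ + y·S₂ on rows {1,2}, columns {1,3} is 4·x² − 2·xy = 2·(2·x − y)(x), vanishing at (x:y) = (1:2) and (0:1).
M₁ = S₁ + 2·S₂ = [[0, 0, 0], [0, 0, -2], [0, 0, -4]] = (-2)·(0, 1, 2)(0, 0, 1)ᵀ and M₂ = S₂ = [[1, -2, 3], [-3, 6, -9], [-3, 6, -9]] = (1, -3, -3)(1, -2, 3)ᵀ, so take a₁ = (0, 1, 2), b₁ = (0, 0, 1), a₂ = (1, -3, -3), b₂ = (1, -2, 3).
Each slice is an integer combination of E₁ = a₁b₁ᵀ and E₂ = a₂b₂ᵀ: S₁ = −2·E₁ − 2·E₂, S₂ = E₂, S₃ = −3·E₁ + E₂; reading off coefficients, c₁ = (-2, 0, -3) and c₂ = (-2, 1, 1).
Hence T = (0, 1, 2) ⊗ (0, 0, 1) ⊗ (-2, 0, -3) + (1, -3, -3) ⊗ (1, -2, 3) ⊗ (-2, 1, 1), so rank(T) ≤ 2.
These bounds meet, so rank(T) = 2.
Check entry T[2,1,1] = 6: (1)·(0)·(-2) + (-3)·(1)·(-2) = 6.

rank(T) = 2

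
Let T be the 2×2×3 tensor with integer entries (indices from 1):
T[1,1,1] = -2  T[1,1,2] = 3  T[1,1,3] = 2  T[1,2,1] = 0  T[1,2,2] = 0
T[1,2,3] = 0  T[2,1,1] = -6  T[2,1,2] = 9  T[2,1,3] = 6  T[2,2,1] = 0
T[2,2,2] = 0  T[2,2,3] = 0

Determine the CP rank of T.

1

Lower bound: T ≠ 0 (e.g. T[1,1,1] = -2), so rank(T) ≥ 1.
Upper bound: if T = a ∘ b ∘ c then every fibre of T is a multiple of the corresponding factor, so read the factors off the fibres through the nonzero entry T[1,1,1] = -2.
The mode-1 fibre T[:,1,1] = [-2, -6] gives a = [1, 3] (primitive direction); the mode-2 fibre T[1,:,1] = [-2, 0] gives b = [1, 0]; then c[k] = T[1,1,k] / (a[1]·b[1]) = [-2, 3, 2] / 1 = [-2, 3, 2].
Expanding [1, 3] ∘ [1, 0] ∘ [-2, 3, 2] reproduces all 12 entries of T, so T = [1, 3] ∘ [1, 0] ∘ [-2, 3, 2] and rank(T) ≤ 1.
These bounds meet, so rank(T) = 1.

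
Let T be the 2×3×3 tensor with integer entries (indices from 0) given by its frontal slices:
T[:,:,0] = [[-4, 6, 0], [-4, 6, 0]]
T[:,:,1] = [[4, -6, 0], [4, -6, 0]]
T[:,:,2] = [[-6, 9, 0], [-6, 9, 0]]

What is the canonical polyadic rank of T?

Lower bound: T ≠ 0 (e.g. T[0,0,0] = -4), so rank(T) ≥ 1.
Upper bound: if T = a ⊗ b ⊗ c then every fibre of T is a multiple of the corresponding factor, so read the factors off the fibres through the nonzero entry T[0,0,0] = -4.
The mode-1 fibre T[:,0,0] = [-4, -4] gives a = [1, 1] (primitive direction); the mode-2 fibre T[0,:,0] = [-4, 6, 0] gives b = [2, -3, 0]; then c[k] = T[0,0,k] / (a[0]·b[0]) = [-4, 4, -6] / 2 = [-2, 2, -3].
Expanding [1, 1] ⊗ [2, -3, 0] ⊗ [-2, 2, -3] reproduces all 18 entries of T, so T = [1, 1] ⊗ [2, -3, 0] ⊗ [-2, 2, -3] and rank(T) ≤ 1.
These bounds meet, so rank(T) = 1.

1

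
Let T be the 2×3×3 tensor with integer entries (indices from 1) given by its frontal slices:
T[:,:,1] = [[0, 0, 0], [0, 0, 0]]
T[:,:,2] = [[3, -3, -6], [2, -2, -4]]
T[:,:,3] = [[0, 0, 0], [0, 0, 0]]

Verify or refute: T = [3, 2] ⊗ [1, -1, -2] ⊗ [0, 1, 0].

Reconstruct entrywise from the claimed factors. For example, T[2,3,2] = -4 and Σₗ aₗ[2]bₗ[3]cₗ[2] = (2)·(-2)·(1) = -4; checking all 18 entries, every one matches. The claim holds.

Yes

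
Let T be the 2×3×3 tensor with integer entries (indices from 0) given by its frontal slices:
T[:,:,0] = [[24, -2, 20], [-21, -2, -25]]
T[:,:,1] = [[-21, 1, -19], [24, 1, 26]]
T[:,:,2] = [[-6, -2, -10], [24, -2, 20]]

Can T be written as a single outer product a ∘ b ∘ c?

The mode-1 unfolding of T (rows indexed by i, columns by (j,k) = (0,0), (0,1), (0,2), (1,0), (1,1), (1,2), (2,0), (2,1), (2,2)) is [[24, -21, -6, -2, 1, -2, 20, -19, -10], [-21, 24, 24, -2, 1, -2, -25, 26, 20]].
There the 2×2 minor on rows i ∈ {0, 1}, columns (j,k) ∈ {(0,0), (0,1)} is det [[24, -21], [-21, 24]] = 135 ≠ 0, so this unfolding has rank ≥ 2; CP rank is at least every unfolding rank, so rank(T) ≥ 2.
In particular rank(T) ≥ 2 > 1, so T is not rank-1.

No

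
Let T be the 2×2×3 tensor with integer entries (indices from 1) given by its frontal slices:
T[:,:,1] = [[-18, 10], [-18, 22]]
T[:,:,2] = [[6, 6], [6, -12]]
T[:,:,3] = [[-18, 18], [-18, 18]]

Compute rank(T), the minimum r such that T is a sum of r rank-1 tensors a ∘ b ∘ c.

2

Lower bound: the mode-2 unfolding of T (rows indexed by j, columns by (i,k) = (1,1), (1,2), (1,3), (2,1), (2,2), (2,3)) is [[-18, 6, -18, -18, 6, -18], [10, 6, 18, 22, -12, 18]].
There the 2×2 minor on rows j ∈ {1, 2}, columns (i,k) ∈ {(1,1), (1,2)} is det [[-18, 6], [10, 6]] = -168 ≠ 0, so this unfolding has rank ≥ 2; CP rank is at least every unfolding rank, so rank(T) ≥ 2. (Flattening ranks never certify an upper bound on CP rank; for that we must actually write T with 2 rank-1 terms.)
Upper bound — finding two terms. Write S_k = T[:,:,k] for the frontal slices: S₁ = [[-18, 10], [-18, 22]], S₂ = [[6, 6], [6, -12]], S₃ = [[-18, 18], [-18, 18]].
If T = a₁ ∘ b₁ ∘ c₁ + a₂ ∘ b₂ ∘ c₂ then each S_k = c₁[k]·a₁b₁ᵀ + c₂[k]·a₂b₂ᵀ. S₁ and S₂ are linearly independent, so a₁b₁ᵀ and a₂b₂ᵀ must span the same plane of matrices: they are the rank-1 matrices of the form x·S₁ + y·S₂.
det(x·S₁ + y·S₂) is −216·x² + 396·xy − 108·y² = (-36)·(2·x − 3·y)(3·x − y), vanishing at (x:y) = (3:2) and (1:3).
M₁ = 3·S₁ + 2·S₂ = [[-42, 42], [-42, 42]] = (-42)·[1, 1][1, -1]ᵀ and M₂ = S₁ + 3·S₂ = [[0, 28], [0, -14]] = 14·[2, -1][0, 1]ᵀ, so take a₁ = [1, 1], b₁ = [1, -1], a₂ = [2, -1], b₂ = [0, 1].
Each slice is an integer combination of E₁ = a₁b₁ᵀ and E₂ = a₂b₂ᵀ: S₁ = −18·E₁ − 4·E₂, S₂ = 6·E₁ + 6·E₂, S₃ = −18·E₁; reading off coefficients, c₁ = [-18, 6, -18] and c₂ = [-4, 6, 0].
Hence T = [1, 1] ∘ [1, -1] ∘ [-18, 6, -18] + [2, -1] ∘ [0, 1] ∘ [-4, 6, 0], so rank(T) ≤ 2.
These bounds meet, so rank(T) = 2.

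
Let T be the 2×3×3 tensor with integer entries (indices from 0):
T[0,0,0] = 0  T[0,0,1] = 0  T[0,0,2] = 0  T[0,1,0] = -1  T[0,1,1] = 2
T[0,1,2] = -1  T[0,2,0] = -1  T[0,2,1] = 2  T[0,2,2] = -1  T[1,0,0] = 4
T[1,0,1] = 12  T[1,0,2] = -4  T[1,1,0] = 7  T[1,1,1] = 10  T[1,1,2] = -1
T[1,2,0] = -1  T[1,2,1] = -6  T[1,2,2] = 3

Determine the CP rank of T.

Lower bound: the mode-2 unfolding of T (rows indexed by j, columns by (i,k) = (0,0), (0,1), (0,2), (1,0), (1,1), (1,2)) is [[0, 0, 0, 4, 12, -4], [-1, 2, -1, 7, 10, -1], [-1, 2, -1, -1, -6, 3]].
There the 3×3 minor on rows j ∈ {0, 1, 2}, columns (i,k) ∈ {(0,0), (1,0), (1,1)} is det [[0, 4, 12], [-1, 7, 10], [-1, -1, -6]] = 32 ≠ 0, so this unfolding has rank ≥ 3; CP rank is at least every unfolding rank, so rank(T) ≥ 3. (Flattening ranks never certify an upper bound on CP rank; for that we must actually write T with 3 rank-1 terms.)
Upper bound: T is a sum of 3 rank-1 terms, T = [0, 1] ⊗ [1, 0, -1] ⊗ [0, 8, -4] + [0, 1] ⊗ [1, 2, 0] ⊗ [4, 4, 0] + [1, 1] ⊗ [0, 1, 1] ⊗ [-1, 2, -1] (written with every a and b primitive with positive leading entry and the scale carried by c; CP decompositions are not unique, and this one is verified by expanding entrywise), so rank(T) ≤ 3.
These bounds meet, so rank(T) = 3.

3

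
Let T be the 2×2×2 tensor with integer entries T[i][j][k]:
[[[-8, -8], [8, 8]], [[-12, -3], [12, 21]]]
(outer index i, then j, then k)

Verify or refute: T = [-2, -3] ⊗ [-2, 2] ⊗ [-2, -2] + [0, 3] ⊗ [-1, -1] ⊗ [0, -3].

Yes

Reconstruct entrywise from the claimed factors. For example, T[1,1,0] = 12 and Σₗ aₗ[1]bₗ[1]cₗ[0] = (-3)·(2)·(-2) + (3)·(-1)·(0) = 12; checking all 8 entries, every one matches. The claim holds.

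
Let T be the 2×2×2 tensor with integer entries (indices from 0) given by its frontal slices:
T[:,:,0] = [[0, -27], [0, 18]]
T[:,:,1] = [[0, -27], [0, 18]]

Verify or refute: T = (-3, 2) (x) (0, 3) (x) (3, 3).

Yes

Reconstruct entrywise from the claimed factors. For example, T[1,1,0] = 18 and Σₗ aₗ[1]bₗ[1]cₗ[0] = (2)·(3)·(3) = 18; checking all 8 entries, every one matches. The claim holds.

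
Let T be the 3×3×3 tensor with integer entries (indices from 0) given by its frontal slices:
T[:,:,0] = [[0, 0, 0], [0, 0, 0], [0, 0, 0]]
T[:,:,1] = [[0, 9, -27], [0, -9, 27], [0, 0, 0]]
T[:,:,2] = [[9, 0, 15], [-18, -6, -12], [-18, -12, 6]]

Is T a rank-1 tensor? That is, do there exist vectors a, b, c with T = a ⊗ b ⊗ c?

No

The mode-1 unfolding of T (rows indexed by i, columns by (j,k) = (0,0), (0,1), (0,2), (1,0), (1,1), (1,2), (2,0), (2,1), (2,2)) is [[0, 0, 9, 0, 9, 0, 0, -27, 15], [0, 0, -18, 0, -9, -6, 0, 27, -12], [0, 0, -18, 0, 0, -12, 0, 0, 6]].
There the 2×2 minor on rows i ∈ {0, 1}, columns (j,k) ∈ {(0,2), (1,1)} is det [[9, 9], [-18, -9]] = 81 ≠ 0, so this unfolding has rank ≥ 2; CP rank is at least every unfolding rank, so rank(T) ≥ 2.
In particular rank(T) ≥ 2 > 1, so T is not rank-1.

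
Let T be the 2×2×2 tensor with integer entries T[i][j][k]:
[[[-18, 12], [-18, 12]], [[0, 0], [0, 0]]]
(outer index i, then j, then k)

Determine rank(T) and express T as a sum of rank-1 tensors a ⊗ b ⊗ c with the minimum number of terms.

Lower bound: T ≠ 0 (e.g. T[0,0,0] = -18), so rank(T) ≥ 1.
Upper bound: if T = a ⊗ b ⊗ c then every fibre of T is a multiple of the corresponding factor, so read the factors off the fibres through the nonzero entry T[0,0,0] = -18.
The mode-1 fibre T[:,0,0] = [-18, 0] gives a = [1, 0] (primitive direction); the mode-2 fibre T[0,:,0] = [-18, -18] gives b = [1, 1]; then c[k] = T[0,0,k] / (a[0]·b[0]) = [-18, 12] / 1 = [-18, 12].
Expanding [1, 0] ⊗ [1, 1] ⊗ [-18, 12] reproduces all 8 entries of T, so T = [1, 0] ⊗ [1, 1] ⊗ [-18, 12] and rank(T) ≤ 1.
These bounds meet, so rank(T) = 1.
Check entry T[0,1,1] = 12: (1)·(1)·(12) = 12.

rank(T) = 1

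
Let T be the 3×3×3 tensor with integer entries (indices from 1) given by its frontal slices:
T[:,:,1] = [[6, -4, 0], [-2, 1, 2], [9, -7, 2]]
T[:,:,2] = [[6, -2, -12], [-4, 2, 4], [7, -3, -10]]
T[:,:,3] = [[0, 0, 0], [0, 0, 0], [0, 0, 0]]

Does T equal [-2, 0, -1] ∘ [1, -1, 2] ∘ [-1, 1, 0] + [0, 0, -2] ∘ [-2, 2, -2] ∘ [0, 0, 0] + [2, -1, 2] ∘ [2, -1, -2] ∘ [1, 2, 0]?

Reconstruct entry (3,1,1) from the claimed factors: Σₗ aₗ[3]bₗ[1]cₗ[1] = (-1)·(1)·(-1) + (-2)·(-2)·(0) + (2)·(2)·(1) = 5, but T[3,1,1] = 9. The claim is false.

No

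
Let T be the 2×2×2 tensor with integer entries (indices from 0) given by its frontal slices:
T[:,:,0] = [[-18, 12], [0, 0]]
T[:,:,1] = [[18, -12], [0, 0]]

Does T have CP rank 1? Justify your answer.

The mode-1 fibre T[:,0,0] = [-18, 0] gives a = [1, 0] (primitive direction); the mode-2 fibre T[0,:,0] = [-18, 12] gives b = [3, -2]; then c[k] = T[0,0,k] / (a[0]·b[0]) = [-18, 18] / 3 = [-6, 6].
Expanding [1, 0] ∘ [3, -2] ∘ [-6, 6] reproduces all 8 entries of T, so T = [1, 0] ∘ [3, -2] ∘ [-6, 6] and rank(T) ≤ 1.
Equivalently every frontal slice T[:,:,k] is c[k] times the rank-1 matrix [1, 0] ∘ [3, -2]. So T has rank 1 (it is nonzero).

Yes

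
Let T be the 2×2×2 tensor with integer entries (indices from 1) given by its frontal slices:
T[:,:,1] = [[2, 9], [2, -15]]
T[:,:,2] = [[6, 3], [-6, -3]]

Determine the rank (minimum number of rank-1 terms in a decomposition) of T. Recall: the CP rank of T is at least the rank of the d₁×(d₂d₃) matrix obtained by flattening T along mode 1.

2

Lower bound: in the mode-1 unfolding of T (rows indexed by i, columns by (j,k)) the 2×2 minor on rows i ∈ {1, 2}, columns (j,k) ∈ {(1,1), (1,2)} is det [[2, 6], [2, -6]] = -24 ≠ 0, so that unfolding has rank ≥ 2 and hence rank(T) ≥ 2 (CP rank is at least every unfolding rank, though it can be larger).
Upper bound: with S_k = T[:,:,k], the two rank-1 terms a₁b₁ᵀ, a₂b₂ᵀ are the rank-1 members of the pencil x·S₁ + y·S₂.
det(x·S₁ + y·S₂) is −48·x² − 48·xy = (-48)·(x + y)(x), vanishing at (x:y) = (1:-1) and (0:1).
M₁ = S₁ − S₂ = [[-4, 6], [8, -12]] = (-2)·[1, -2][2, -3]ᵀ and M₂ = S₂ = [[6, 3], [-6, -3]] = 3·[1, -1][2, 1]ᵀ, so take a₁ = [1, -2], b₁ = [2, -3], a₂ = [1, -1], b₂ = [2, 1].
Each slice is an integer combination of E₁ = a₁b₁ᵀ and E₂ = a₂b₂ᵀ: S₁ = −2·E₁ + 3·E₂, S₂ = 3·E₂; reading off coefficients, c₁ = [-2, 0] and c₂ = [3, 3].
Hence T = [1, -2] ∘ [2, -3] ∘ [-2, 0] + [1, -1] ∘ [2, 1] ∘ [3, 3], so rank(T) ≤ 2.
These bounds meet, so rank(T) = 2.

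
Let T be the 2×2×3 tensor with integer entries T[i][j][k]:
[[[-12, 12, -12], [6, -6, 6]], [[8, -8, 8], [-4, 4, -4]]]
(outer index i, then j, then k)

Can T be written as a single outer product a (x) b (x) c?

Yes

If T = a (x) b (x) c then every fibre of T is a multiple of the corresponding factor, so read the factors off the fibres through the nonzero entry T[0,0,0] = -12.
The mode-1 fibre T[:,0,0] = [-12, 8] gives a = [3, -2] (primitive direction); the mode-2 fibre T[0,:,0] = [-12, 6] gives b = [2, -1]; then c[k] = T[0,0,k] / (a[0]·b[0]) = [-12, 12, -12] / 6 = [-2, 2, -2].
Expanding [3, -2] (x) [2, -1] (x) [-2, 2, -2] reproduces all 12 entries of T, so T = [3, -2] (x) [2, -1] (x) [-2, 2, -2] and rank(T) ≤ 1.
Equivalently every frontal slice T[:,:,k] is c[k] times the rank-1 matrix [3, -2] (x) [2, -1]. So T has rank 1 (it is nonzero).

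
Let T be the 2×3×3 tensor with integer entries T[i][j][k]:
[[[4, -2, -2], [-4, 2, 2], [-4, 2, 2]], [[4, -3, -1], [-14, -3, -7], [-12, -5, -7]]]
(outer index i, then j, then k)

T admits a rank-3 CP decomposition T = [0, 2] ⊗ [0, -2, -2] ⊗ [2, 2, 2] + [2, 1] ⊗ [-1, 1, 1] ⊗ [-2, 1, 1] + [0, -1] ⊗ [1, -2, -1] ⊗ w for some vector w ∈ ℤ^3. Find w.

w = [-2, 2, 0]

Subtract the known terms from T to get the rank-1 residual R = [0, -1] ⊗ [1, -2, -1] ⊗ w, so R[i,j,k] = a[i]·b[j]·w[k]. Pick indices with nonzero a[1]·b[0] = (-1)·(1) = -1. Only the fibre through (1,0,·) is needed: R[1,0,:] = T[1,0,:] − Σₗ aₗ[1]bₗ[0]cₗ = [4, -3, -1] − (2)·(0)·[2, 2, 2] − (1)·(-1)·[-2, 1, 1] = [2, -2, 0]. Then w[k] = R[1,0,k] / -1 for each k, giving w = [2, -2, 0] / -1 = [-2, 2, 0].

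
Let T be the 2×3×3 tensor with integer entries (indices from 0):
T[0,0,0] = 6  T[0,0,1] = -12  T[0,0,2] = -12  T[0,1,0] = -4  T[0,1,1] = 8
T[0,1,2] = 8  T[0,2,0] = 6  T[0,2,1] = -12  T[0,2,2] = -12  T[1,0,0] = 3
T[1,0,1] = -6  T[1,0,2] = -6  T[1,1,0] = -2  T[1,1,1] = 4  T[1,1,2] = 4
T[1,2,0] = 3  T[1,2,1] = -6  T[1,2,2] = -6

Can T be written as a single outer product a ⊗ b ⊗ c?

Yes

If T = a ⊗ b ⊗ c then every fibre of T is a multiple of the corresponding factor, so read the factors off the fibres through the nonzero entry T[0,0,0] = 6.
The mode-1 fibre T[:,0,0] = [6, 3] gives a = [2, 1] (primitive direction); the mode-2 fibre T[0,:,0] = [6, -4, 6] gives b = [3, -2, 3]; then c[k] = T[0,0,k] / (a[0]·b[0]) = [6, -12, -12] / 6 = [1, -2, -2].
Expanding [2, 1] ⊗ [3, -2, 3] ⊗ [1, -2, -2] reproduces all 18 entries of T, so T = [2, 1] ⊗ [3, -2, 3] ⊗ [1, -2, -2] and rank(T) ≤ 1.
Equivalently every frontal slice T[:,:,k] is c[k] times the rank-1 matrix [2, 1] ⊗ [3, -2, 3]. So T has rank 1 (it is nonzero).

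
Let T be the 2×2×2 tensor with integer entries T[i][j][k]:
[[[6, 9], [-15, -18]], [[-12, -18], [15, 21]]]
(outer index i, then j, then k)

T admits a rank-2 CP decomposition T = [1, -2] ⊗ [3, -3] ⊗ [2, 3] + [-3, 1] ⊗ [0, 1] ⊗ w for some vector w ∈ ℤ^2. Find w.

w = [3, 3]

Subtract the known terms from T to get the rank-1 residual R = [-3, 1] ⊗ [0, 1] ⊗ w, so R[i,j,k] = a[i]·b[j]·w[k]. Pick indices with nonzero a[0]·b[1] = (-3)·(1) = -3. Only the fibre through (0,1,·) is needed: R[0,1,:] = T[0,1,:] − Σₗ aₗ[0]bₗ[1]cₗ = [-15, -18] − (1)·(-3)·[2, 3] = [-9, -9]. Then w[k] = R[0,1,k] / -3 for each k, giving w = [-9, -9] / -3 = [3, 3].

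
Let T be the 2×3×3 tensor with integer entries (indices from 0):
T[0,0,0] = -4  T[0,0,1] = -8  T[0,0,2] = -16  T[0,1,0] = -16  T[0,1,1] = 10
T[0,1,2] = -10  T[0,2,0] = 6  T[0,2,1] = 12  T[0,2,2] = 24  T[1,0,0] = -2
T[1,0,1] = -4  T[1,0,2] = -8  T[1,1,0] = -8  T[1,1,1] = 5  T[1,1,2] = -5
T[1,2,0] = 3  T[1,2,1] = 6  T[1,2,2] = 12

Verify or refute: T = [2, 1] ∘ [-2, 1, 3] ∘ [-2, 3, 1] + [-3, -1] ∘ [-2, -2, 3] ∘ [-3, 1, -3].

Reconstruct entry (0,0,0) from the claimed factors: Σₗ aₗ[0]bₗ[0]cₗ[0] = (2)·(-2)·(-2) + (-3)·(-2)·(-3) = -10, but T[0,0,0] = -4. The claim is false.

No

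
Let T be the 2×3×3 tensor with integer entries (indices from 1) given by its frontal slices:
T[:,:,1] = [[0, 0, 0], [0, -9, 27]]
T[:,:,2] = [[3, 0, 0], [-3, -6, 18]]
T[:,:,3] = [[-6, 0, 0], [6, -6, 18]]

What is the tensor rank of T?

Lower bound: in the mode-2 unfolding of T (rows indexed by j, columns by (i,k)) the 2×2 minor on rows j ∈ {1, 2}, columns (i,k) ∈ {(1,2), (2,1)} is det [[3, 0], [0, -9]] = -27 ≠ 0, so that unfolding has rank ≥ 2 and hence rank(T) ≥ 2 (CP rank is at least every unfolding rank, though it can be larger).
Upper bound: with S_k = T[:,:,k], the two rank-1 terms a₁b₁ᵀ, a₂b₂ᵀ are the rank-1 members of the pencil x·S₁ + y·S₂.
The 2×2 minor of x·S₁ + y·S₂ on rows {1,2}, columns {1,2} is −27·xy − 18·y² = (-9)·(3·x + 2·y)(y), vanishing at (x:y) = (2:-3) and (1:0).
M₁ = 2·S₁ − 3·S₂ = [[-9, 0, 0], [9, 0, 0]] = (-9)·[1, -1][1, 0, 0]ᵀ and M₂ = S₁ = [[0, 0, 0], [0, -9, 27]] = (-9)·[0, 1][0, 1, -3]ᵀ, so take a₁ = [1, -1], b₁ = [1, 0, 0], a₂ = [0, 1], b₂ = [0, 1, -3].
Each slice is an integer combination of E₁ = a₁b₁ᵀ and E₂ = a₂b₂ᵀ: S₁ = −9·E₂, S₂ = 3·E₁ − 6·E₂, S₃ = −6·E₁ − 6·E₂; reading off coefficients, c₁ = [0, 3, -6] and c₂ = [-9, -6, -6].
Hence T = [1, -1] ⊗ [1, 0, 0] ⊗ [0, 3, -6] + [0, 1] ⊗ [0, 1, -3] ⊗ [-9, -6, -6], so rank(T) ≤ 2.
These bounds meet, so rank(T) = 2.

2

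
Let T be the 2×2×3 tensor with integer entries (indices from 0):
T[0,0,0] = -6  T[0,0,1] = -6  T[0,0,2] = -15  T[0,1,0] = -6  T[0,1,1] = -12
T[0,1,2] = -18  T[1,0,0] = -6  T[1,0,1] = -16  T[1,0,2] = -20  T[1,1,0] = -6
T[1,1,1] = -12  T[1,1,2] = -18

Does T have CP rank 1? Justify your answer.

The mode-2 unfolding of T (rows indexed by j, columns by (i,k) = (0,0), (0,1), (0,2), (1,0), (1,1), (1,2)) is [[-6, -6, -15, -6, -16, -20], [-6, -12, -18, -6, -12, -18]].
There the 2×2 minor on rows j ∈ {0, 1}, columns (i,k) ∈ {(0,0), (0,1)} is det [[-6, -6], [-6, -12]] = 36 ≠ 0, so this unfolding has rank ≥ 2; CP rank is at least every unfolding rank, so rank(T) ≥ 2.
In particular rank(T) ≥ 2 > 1, so T is not rank-1.

No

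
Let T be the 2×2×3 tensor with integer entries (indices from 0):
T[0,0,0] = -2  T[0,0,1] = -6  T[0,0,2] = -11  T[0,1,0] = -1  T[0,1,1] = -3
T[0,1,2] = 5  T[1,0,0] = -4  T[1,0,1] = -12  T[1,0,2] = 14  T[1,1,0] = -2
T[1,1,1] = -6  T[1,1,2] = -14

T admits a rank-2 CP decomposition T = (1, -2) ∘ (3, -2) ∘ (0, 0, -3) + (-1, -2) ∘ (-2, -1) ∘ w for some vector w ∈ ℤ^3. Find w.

w = (-1, -3, -1)

Subtract the known terms from T to get the rank-1 residual R = (-1, -2) ∘ (-2, -1) ∘ w, so R[i,j,k] = a[i]·b[j]·w[k]. Pick indices with nonzero a[0]·b[0] = (-1)·(-2) = 2. Only the fibre through (0,0,·) is needed: R[0,0,:] = T[0,0,:] − Σₗ aₗ[0]bₗ[0]cₗ = [-2, -6, -11] − (1)·(3)·(0, 0, -3) = [-2, -6, -2]. Then w[k] = R[0,0,k] / 2 for each k, giving w = [-2, -6, -2] / 2 = (-1, -3, -1).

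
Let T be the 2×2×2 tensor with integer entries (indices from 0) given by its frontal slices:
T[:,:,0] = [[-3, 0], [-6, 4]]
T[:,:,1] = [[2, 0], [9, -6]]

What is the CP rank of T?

Lower bound: in the mode-3 unfolding of T (rows indexed by k, columns by (i,j)) the 2×2 minor on rows k ∈ {0, 1}, columns (i,j) ∈ {(0,0), (1,0)} is det [[-3, -6], [2, 9]] = -15 ≠ 0, so that unfolding has rank ≥ 2 and hence rank(T) ≥ 2 (CP rank is at least every unfolding rank, though it can be larger).
Upper bound: with S_k = T[:,:,k], the two rank-1 terms a₁b₁ᵀ, a₂b₂ᵀ are the rank-1 members of the pencil x·S₀ + y·S₁.
det(x·S₀ + y·S₁) is −12·x² + 26·xy − 12·y² = (-2)·(2·x − 3·y)(3·x − 2·y), vanishing at (x:y) = (3:2) and (2:3).
M₁ = 3·S₀ + 2·S₁ = [[-5, 0], [0, 0]] = (-5)·[1, 0][1, 0]ᵀ and M₂ = 2·S₀ + 3·S₁ = [[0, 0], [15, -10]] = 5·[0, 1][3, -2]ᵀ, so take a₁ = [1, 0], b₁ = [1, 0], a₂ = [0, 1], b₂ = [3, -2].
Each slice is an integer combination of E₁ = a₁b₁ᵀ and E₂ = a₂b₂ᵀ: S₀ = −3·E₁ − 2·E₂, S₁ = 2·E₁ + 3·E₂; reading off coefficients, c₁ = [-3, 2] and c₂ = [-2, 3].
Hence T = [1, 0] ⊗ [1, 0] ⊗ [-3, 2] + [0, 1] ⊗ [3, -2] ⊗ [-2, 3], so rank(T) ≤ 2.
These bounds meet, so rank(T) = 2.

2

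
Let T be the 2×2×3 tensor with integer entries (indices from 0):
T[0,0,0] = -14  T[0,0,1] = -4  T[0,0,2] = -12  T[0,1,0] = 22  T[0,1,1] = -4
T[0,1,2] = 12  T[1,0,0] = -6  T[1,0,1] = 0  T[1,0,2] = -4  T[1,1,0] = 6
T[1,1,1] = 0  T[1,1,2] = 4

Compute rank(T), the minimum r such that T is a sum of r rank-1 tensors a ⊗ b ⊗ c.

Lower bound: the mode-3 unfolding of T (rows indexed by k, columns by (i,j) = (0,0), (0,1), (1,0), (1,1)) is [[-14, 22, -6, 6], [-4, -4, 0, 0], [-12, 12, -4, 4]].
There the 2×2 minor on rows k ∈ {0, 1}, columns (i,j) ∈ {(0,0), (0,1)} is det [[-14, 22], [-4, -4]] = 144 ≠ 0, so this unfolding has rank ≥ 2; CP rank is at least every unfolding rank, so rank(T) ≥ 2. (This is only a lower bound: in general the CP rank may exceed every unfolding rank, so we still need to exhibit 2 rank-1 terms summing to T.)
Upper bound — finding two terms. Write S_k = T[:,:,k] for the frontal slices: S₀ = [[-14, 22], [-6, 6]], S₁ = [[-4, -4], [0, 0]], S₂ = [[-12, 12], [-4, 4]].
If T = a₁ ⊗ b₁ ⊗ c₁ + a₂ ⊗ b₂ ⊗ c₂ then each S_k = c₁[k]·a₁b₁ᵀ + c₂[k]·a₂b₂ᵀ. S₀ and S₁ are linearly independent, so a₁b₁ᵀ and a₂b₂ᵀ must span the same plane of matrices: they are the rank-1 matrices of the form x·S₀ + y·S₁.
det(x·S₀ + y·S₁) is 48·x² − 48·xy = 48·(x − y)(x), vanishing at (x:y) = (1:1) and (0:1).
M₁ = S₀ + S₁ = [[-18, 18], [-6, 6]] = (-6)·(3, 1)(1, -1)ᵀ and M₂ = S₁ = [[-4, -4], [0, 0]] = (-4)·(1, 0)(1, 1)ᵀ, so take a₁ = (3, 1), b₁ = (1, -1), a₂ = (1, 0), b₂ = (1, 1).
Each slice is an integer combination of E₁ = a₁b₁ᵀ and E₂ = a₂b₂ᵀ: S₀ = −6·E₁ + 4·E₂, S₁ = −4·E₂, S₂ = −4·E₁; reading off coefficients, c₁ = (-6, 0, -4) and c₂ = (4, -4, 0).
Hence T = (3, 1) ⊗ (1, -1) ⊗ (-6, 0, -4) + (1, 0) ⊗ (1, 1) ⊗ (4, -4, 0), so rank(T) ≤ 2.
These bounds meet, so rank(T) = 2.

2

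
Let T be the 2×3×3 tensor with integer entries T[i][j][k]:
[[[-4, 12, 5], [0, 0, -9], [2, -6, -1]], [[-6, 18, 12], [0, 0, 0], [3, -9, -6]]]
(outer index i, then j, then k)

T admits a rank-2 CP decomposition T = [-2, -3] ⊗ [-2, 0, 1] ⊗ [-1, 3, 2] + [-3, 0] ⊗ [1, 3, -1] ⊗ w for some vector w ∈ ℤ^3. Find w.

Subtract the known terms from T to get the rank-1 residual R = [-3, 0] ⊗ [1, 3, -1] ⊗ w, so R[i,j,k] = a[i]·b[j]·w[k]. Pick indices with nonzero a[0]·b[0] = (-3)·(1) = -3. Only the fibre through (0,0,·) is needed: R[0,0,:] = T[0,0,:] − Σₗ aₗ[0]bₗ[0]cₗ = [-4, 12, 5] − (-2)·(-2)·[-1, 3, 2] = [0, 0, -3]. Then w[k] = R[0,0,k] / -3 for each k, giving w = [0, 0, -3] / -3 = [0, 0, 1].

w = [0, 0, 1]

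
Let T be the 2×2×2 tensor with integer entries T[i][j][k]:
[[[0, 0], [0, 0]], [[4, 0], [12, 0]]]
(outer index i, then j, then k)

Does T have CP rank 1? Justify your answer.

If T = a ⊗ b ⊗ c then every fibre of T is a multiple of the corresponding factor, so read the factors off the fibres through the nonzero entry T[1,0,0] = 4.
The mode-1 fibre T[:,0,0] = [0, 4] gives a = [0, 1] (primitive direction); the mode-2 fibre T[1,:,0] = [4, 12] gives b = [1, 3]; then c[k] = T[1,0,k] / (a[1]·b[0]) = [4, 0] / 1 = [4, 0].
Expanding [0, 1] ⊗ [1, 3] ⊗ [4, 0] reproduces all 8 entries of T, so T = [0, 1] ⊗ [1, 3] ⊗ [4, 0] and rank(T) ≤ 1.
Equivalently every frontal slice T[:,:,k] is c[k] times the rank-1 matrix [0, 1] ⊗ [1, 3]. So T has rank 1 (it is nonzero).

Yes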